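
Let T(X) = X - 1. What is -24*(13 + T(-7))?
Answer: -120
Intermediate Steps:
T(X) = -1 + X
-24*(13 + T(-7)) = -24*(13 + (-1 - 7)) = -24*(13 - 8) = -24*5 = -120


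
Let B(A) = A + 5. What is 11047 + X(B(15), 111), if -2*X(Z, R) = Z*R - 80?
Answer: 9977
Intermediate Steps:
B(A) = 5 + A
X(Z, R) = 40 - R*Z/2 (X(Z, R) = -(Z*R - 80)/2 = -(R*Z - 80)/2 = -(-80 + R*Z)/2 = 40 - R*Z/2)
11047 + X(B(15), 111) = 11047 + (40 - ½*111*(5 + 15)) = 11047 + (40 - ½*111*20) = 11047 + (40 - 1110) = 11047 - 1070 = 9977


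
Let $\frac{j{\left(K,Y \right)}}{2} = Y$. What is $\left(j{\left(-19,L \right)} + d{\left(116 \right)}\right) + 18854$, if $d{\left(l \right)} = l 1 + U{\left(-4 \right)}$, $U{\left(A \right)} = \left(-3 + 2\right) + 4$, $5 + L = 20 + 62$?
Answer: $19127$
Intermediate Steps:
$L = 77$ ($L = -5 + \left(20 + 62\right) = -5 + 82 = 77$)
$U{\left(A \right)} = 3$ ($U{\left(A \right)} = -1 + 4 = 3$)
$j{\left(K,Y \right)} = 2 Y$
$d{\left(l \right)} = 3 + l$ ($d{\left(l \right)} = l 1 + 3 = l + 3 = 3 + l$)
$\left(j{\left(-19,L \right)} + d{\left(116 \right)}\right) + 18854 = \left(2 \cdot 77 + \left(3 + 116\right)\right) + 18854 = \left(154 + 119\right) + 18854 = 273 + 18854 = 19127$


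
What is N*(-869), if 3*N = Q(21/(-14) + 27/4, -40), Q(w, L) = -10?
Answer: 8690/3 ≈ 2896.7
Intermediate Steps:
N = -10/3 (N = (1/3)*(-10) = -10/3 ≈ -3.3333)
N*(-869) = -10/3*(-869) = 8690/3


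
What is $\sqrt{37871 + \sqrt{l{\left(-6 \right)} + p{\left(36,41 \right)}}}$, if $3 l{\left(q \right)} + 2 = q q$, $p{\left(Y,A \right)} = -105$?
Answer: $\frac{\sqrt{340839 + 3 i \sqrt{843}}}{3} \approx 194.6 + 0.024866 i$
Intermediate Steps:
$l{\left(q \right)} = - \frac{2}{3} + \frac{q^{2}}{3}$ ($l{\left(q \right)} = - \frac{2}{3} + \frac{q q}{3} = - \frac{2}{3} + \frac{q^{2}}{3}$)
$\sqrt{37871 + \sqrt{l{\left(-6 \right)} + p{\left(36,41 \right)}}} = \sqrt{37871 + \sqrt{\left(- \frac{2}{3} + \frac{\left(-6\right)^{2}}{3}\right) - 105}} = \sqrt{37871 + \sqrt{\left(- \frac{2}{3} + \frac{1}{3} \cdot 36\right) - 105}} = \sqrt{37871 + \sqrt{\left(- \frac{2}{3} + 12\right) - 105}} = \sqrt{37871 + \sqrt{\frac{34}{3} - 105}} = \sqrt{37871 + \sqrt{- \frac{281}{3}}} = \sqrt{37871 + \frac{i \sqrt{843}}{3}}$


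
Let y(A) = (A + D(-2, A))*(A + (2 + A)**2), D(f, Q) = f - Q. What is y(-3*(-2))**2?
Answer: 19600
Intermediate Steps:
y(A) = -2*A - 2*(2 + A)**2 (y(A) = (A + (-2 - A))*(A + (2 + A)**2) = -2*(A + (2 + A)**2) = -2*A - 2*(2 + A)**2)
y(-3*(-2))**2 = (-8 - (-30)*(-2) - 2*(-3*(-2))**2)**2 = (-8 - 10*6 - 2*6**2)**2 = (-8 - 60 - 2*36)**2 = (-8 - 60 - 72)**2 = (-140)**2 = 19600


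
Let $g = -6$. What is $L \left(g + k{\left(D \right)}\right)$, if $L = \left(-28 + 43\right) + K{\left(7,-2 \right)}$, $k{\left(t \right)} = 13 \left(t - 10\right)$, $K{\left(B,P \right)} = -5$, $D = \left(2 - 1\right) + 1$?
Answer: $-1100$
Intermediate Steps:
$D = 2$ ($D = 1 + 1 = 2$)
$k{\left(t \right)} = -130 + 13 t$ ($k{\left(t \right)} = 13 \left(-10 + t\right) = -130 + 13 t$)
$L = 10$ ($L = \left(-28 + 43\right) - 5 = 15 - 5 = 10$)
$L \left(g + k{\left(D \right)}\right) = 10 \left(-6 + \left(-130 + 13 \cdot 2\right)\right) = 10 \left(-6 + \left(-130 + 26\right)\right) = 10 \left(-6 - 104\right) = 10 \left(-110\right) = -1100$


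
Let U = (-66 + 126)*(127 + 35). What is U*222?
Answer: 2157840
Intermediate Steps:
U = 9720 (U = 60*162 = 9720)
U*222 = 9720*222 = 2157840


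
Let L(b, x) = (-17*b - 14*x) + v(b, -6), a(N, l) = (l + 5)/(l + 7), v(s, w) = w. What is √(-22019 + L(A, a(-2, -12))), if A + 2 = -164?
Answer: I*√480565/5 ≈ 138.65*I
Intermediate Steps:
A = -166 (A = -2 - 164 = -166)
a(N, l) = (5 + l)/(7 + l)
L(b, x) = -6 - 17*b - 14*x (L(b, x) = (-17*b - 14*x) - 6 = -6 - 17*b - 14*x)
√(-22019 + L(A, a(-2, -12))) = √(-22019 + (-6 - 17*(-166) - 14*(5 - 12)/(7 - 12))) = √(-22019 + (-6 + 2822 - 14*(-7)/(-5))) = √(-22019 + (-6 + 2822 - (-14)*(-7)/5)) = √(-22019 + (-6 + 2822 - 14*7/5)) = √(-22019 + (-6 + 2822 - 98/5)) = √(-22019 + 13982/5) = √(-96113/5) = I*√480565/5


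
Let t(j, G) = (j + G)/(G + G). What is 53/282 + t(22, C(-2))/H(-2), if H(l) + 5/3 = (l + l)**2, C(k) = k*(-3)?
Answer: 4253/12126 ≈ 0.35073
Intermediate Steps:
C(k) = -3*k
t(j, G) = (G + j)/(2*G) (t(j, G) = (G + j)/((2*G)) = (G + j)*(1/(2*G)) = (G + j)/(2*G))
H(l) = -5/3 + 4*l**2 (H(l) = -5/3 + (l + l)**2 = -5/3 + (2*l)**2 = -5/3 + 4*l**2)
53/282 + t(22, C(-2))/H(-2) = 53/282 + ((-3*(-2) + 22)/(2*((-3*(-2)))))/(-5/3 + 4*(-2)**2) = 53*(1/282) + ((1/2)*(6 + 22)/6)/(-5/3 + 4*4) = 53/282 + ((1/2)*(1/6)*28)/(-5/3 + 16) = 53/282 + 7/(3*(43/3)) = 53/282 + (7/3)*(3/43) = 53/282 + 7/43 = 4253/12126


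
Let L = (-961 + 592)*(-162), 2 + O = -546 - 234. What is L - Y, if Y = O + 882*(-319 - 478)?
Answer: 763514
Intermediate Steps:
O = -782 (O = -2 + (-546 - 234) = -2 - 780 = -782)
Y = -703736 (Y = -782 + 882*(-319 - 478) = -782 + 882*(-797) = -782 - 702954 = -703736)
L = 59778 (L = -369*(-162) = 59778)
L - Y = 59778 - 1*(-703736) = 59778 + 703736 = 763514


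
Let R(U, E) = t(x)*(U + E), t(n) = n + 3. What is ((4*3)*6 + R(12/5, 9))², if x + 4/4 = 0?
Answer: 224676/25 ≈ 8987.0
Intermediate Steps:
x = -1 (x = -1 + 0 = -1)
t(n) = 3 + n
R(U, E) = 2*E + 2*U (R(U, E) = (3 - 1)*(U + E) = 2*(E + U) = 2*E + 2*U)
((4*3)*6 + R(12/5, 9))² = ((4*3)*6 + (2*9 + 2*(12/5)))² = (12*6 + (18 + 2*(12*(⅕))))² = (72 + (18 + 2*(12/5)))² = (72 + (18 + 24/5))² = (72 + 114/5)² = (474/5)² = 224676/25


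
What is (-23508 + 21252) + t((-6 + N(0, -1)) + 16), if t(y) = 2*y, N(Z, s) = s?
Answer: -2238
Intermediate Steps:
(-23508 + 21252) + t((-6 + N(0, -1)) + 16) = (-23508 + 21252) + 2*((-6 - 1) + 16) = -2256 + 2*(-7 + 16) = -2256 + 2*9 = -2256 + 18 = -2238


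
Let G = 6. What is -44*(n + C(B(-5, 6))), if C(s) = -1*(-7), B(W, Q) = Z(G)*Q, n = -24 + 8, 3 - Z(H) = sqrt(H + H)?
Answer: 396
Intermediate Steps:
Z(H) = 3 - sqrt(2)*sqrt(H) (Z(H) = 3 - sqrt(H + H) = 3 - sqrt(2*H) = 3 - sqrt(2)*sqrt(H))
n = -16
B(W, Q) = Q*(3 - 2*sqrt(3)) (B(W, Q) = (3 - sqrt(2)*sqrt(6))*Q = (3 - 2*sqrt(3))*Q = Q*(3 - 2*sqrt(3)))
C(s) = 7
-44*(n + C(B(-5, 6))) = -44*(-16 + 7) = -44*(-9) = 396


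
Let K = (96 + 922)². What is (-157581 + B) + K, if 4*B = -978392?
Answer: 634145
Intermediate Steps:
B = -244598 (B = (¼)*(-978392) = -244598)
K = 1036324 (K = 1018² = 1036324)
(-157581 + B) + K = (-157581 - 244598) + 1036324 = -402179 + 1036324 = 634145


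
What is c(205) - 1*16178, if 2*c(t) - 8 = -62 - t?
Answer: -32615/2 ≈ -16308.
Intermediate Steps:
c(t) = -27 - t/2 (c(t) = 4 + (-62 - t)/2 = 4 + (-31 - t/2) = -27 - t/2)
c(205) - 1*16178 = (-27 - 1/2*205) - 1*16178 = (-27 - 205/2) - 16178 = -259/2 - 16178 = -32615/2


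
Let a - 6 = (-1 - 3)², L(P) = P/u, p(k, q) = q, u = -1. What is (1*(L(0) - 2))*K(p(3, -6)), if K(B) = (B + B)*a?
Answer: 528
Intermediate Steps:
L(P) = -P (L(P) = P/(-1) = P*(-1) = -P)
a = 22 (a = 6 + (-1 - 3)² = 6 + (-4)² = 6 + 16 = 22)
K(B) = 44*B (K(B) = (B + B)*22 = (2*B)*22 = 44*B)
(1*(L(0) - 2))*K(p(3, -6)) = (1*(-1*0 - 2))*(44*(-6)) = (1*(0 - 2))*(-264) = (1*(-2))*(-264) = -2*(-264) = 528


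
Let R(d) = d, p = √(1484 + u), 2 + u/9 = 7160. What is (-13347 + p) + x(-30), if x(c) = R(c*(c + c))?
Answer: -11547 + √65906 ≈ -11290.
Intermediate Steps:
u = 64422 (u = -18 + 9*7160 = -18 + 64440 = 64422)
p = √65906 (p = √(1484 + 64422) = √65906 ≈ 256.72)
x(c) = 2*c² (x(c) = c*(c + c) = c*(2*c) = 2*c²)
(-13347 + p) + x(-30) = (-13347 + √65906) + 2*(-30)² = (-13347 + √65906) + 2*900 = (-13347 + √65906) + 1800 = -11547 + √65906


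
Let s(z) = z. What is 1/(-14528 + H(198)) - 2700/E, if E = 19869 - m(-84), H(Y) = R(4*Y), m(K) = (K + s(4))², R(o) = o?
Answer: -37100669/185010184 ≈ -0.20053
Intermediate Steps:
m(K) = (4 + K)² (m(K) = (K + 4)² = (4 + K)²)
H(Y) = 4*Y
E = 13469 (E = 19869 - (4 - 84)² = 19869 - 1*(-80)² = 19869 - 1*6400 = 19869 - 6400 = 13469)
1/(-14528 + H(198)) - 2700/E = 1/(-14528 + 4*198) - 2700/13469 = 1/(-14528 + 792) - 2700*1/13469 = 1/(-13736) - 2700/13469 = -1/13736 - 2700/13469 = -37100669/185010184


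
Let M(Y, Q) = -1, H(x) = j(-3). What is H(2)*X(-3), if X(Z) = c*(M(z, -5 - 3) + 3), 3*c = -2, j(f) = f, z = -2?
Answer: 4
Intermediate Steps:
c = -⅔ (c = (⅓)*(-2) = -⅔ ≈ -0.66667)
H(x) = -3
X(Z) = -4/3 (X(Z) = -2*(-1 + 3)/3 = -⅔*2 = -4/3)
H(2)*X(-3) = -3*(-4/3) = 4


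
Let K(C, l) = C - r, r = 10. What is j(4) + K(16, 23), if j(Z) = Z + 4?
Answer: 14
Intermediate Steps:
j(Z) = 4 + Z
K(C, l) = -10 + C (K(C, l) = C - 1*10 = C - 10 = -10 + C)
j(4) + K(16, 23) = (4 + 4) + (-10 + 16) = 8 + 6 = 14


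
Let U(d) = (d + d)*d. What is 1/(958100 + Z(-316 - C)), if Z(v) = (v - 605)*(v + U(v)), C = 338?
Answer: -1/1075207402 ≈ -9.3005e-10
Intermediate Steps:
U(d) = 2*d**2 (U(d) = (2*d)*d = 2*d**2)
Z(v) = (-605 + v)*(v + 2*v**2) (Z(v) = (v - 605)*(v + 2*v**2) = (-605 + v)*(v + 2*v**2))
1/(958100 + Z(-316 - C)) = 1/(958100 + (-316 - 1*338)*(-605 - 1209*(-316 - 1*338) + 2*(-316 - 1*338)**2)) = 1/(958100 + (-316 - 338)*(-605 - 1209*(-316 - 338) + 2*(-316 - 338)**2)) = 1/(958100 - 654*(-605 - 1209*(-654) + 2*(-654)**2)) = 1/(958100 - 654*(-605 + 790686 + 2*427716)) = 1/(958100 - 654*(-605 + 790686 + 855432)) = 1/(958100 - 654*1645513) = 1/(958100 - 1076165502) = 1/(-1075207402) = -1/1075207402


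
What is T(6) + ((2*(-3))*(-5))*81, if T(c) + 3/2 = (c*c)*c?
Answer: 5289/2 ≈ 2644.5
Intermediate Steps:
T(c) = -3/2 + c³ (T(c) = -3/2 + (c*c)*c = -3/2 + c²*c = -3/2 + c³)
T(6) + ((2*(-3))*(-5))*81 = (-3/2 + 6³) + ((2*(-3))*(-5))*81 = (-3/2 + 216) - 6*(-5)*81 = 429/2 + 30*81 = 429/2 + 2430 = 5289/2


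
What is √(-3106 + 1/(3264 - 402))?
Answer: I*√2826819978/954 ≈ 55.732*I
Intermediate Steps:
√(-3106 + 1/(3264 - 402)) = √(-3106 + 1/2862) = √(-8889371/2862) = I*√2826819978/954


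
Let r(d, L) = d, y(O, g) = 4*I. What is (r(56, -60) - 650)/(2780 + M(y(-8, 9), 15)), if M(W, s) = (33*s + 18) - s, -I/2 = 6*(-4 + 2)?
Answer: -27/149 ≈ -0.18121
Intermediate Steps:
I = 24 (I = -12*(-4 + 2) = -12*(-2) = -2*(-12) = 24)
y(O, g) = 96 (y(O, g) = 4*24 = 96)
M(W, s) = 18 + 32*s (M(W, s) = (18 + 33*s) - s = 18 + 32*s)
(r(56, -60) - 650)/(2780 + M(y(-8, 9), 15)) = (56 - 650)/(2780 + (18 + 32*15)) = -594/(2780 + (18 + 480)) = -594/(2780 + 498) = -594/3278 = -594*1/3278 = -27/149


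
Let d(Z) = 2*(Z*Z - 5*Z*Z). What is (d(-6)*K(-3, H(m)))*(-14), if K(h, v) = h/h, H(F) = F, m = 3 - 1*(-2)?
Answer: 4032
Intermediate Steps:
m = 5 (m = 3 + 2 = 5)
K(h, v) = 1
d(Z) = -8*Z² (d(Z) = 2*(Z² - 5*Z²) = 2*(-4*Z²) = -8*Z²)
(d(-6)*K(-3, H(m)))*(-14) = (-8*(-6)²*1)*(-14) = (-8*36*1)*(-14) = -288*1*(-14) = -288*(-14) = 4032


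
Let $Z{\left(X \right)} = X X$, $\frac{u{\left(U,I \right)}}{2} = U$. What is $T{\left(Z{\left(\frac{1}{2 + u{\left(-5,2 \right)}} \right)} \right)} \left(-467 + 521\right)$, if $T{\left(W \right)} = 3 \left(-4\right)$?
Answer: $-648$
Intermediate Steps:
$u{\left(U,I \right)} = 2 U$
$Z{\left(X \right)} = X^{2}$
$T{\left(W \right)} = -12$
$T{\left(Z{\left(\frac{1}{2 + u{\left(-5,2 \right)}} \right)} \right)} \left(-467 + 521\right) = - 12 \left(-467 + 521\right) = \left(-12\right) 54 = -648$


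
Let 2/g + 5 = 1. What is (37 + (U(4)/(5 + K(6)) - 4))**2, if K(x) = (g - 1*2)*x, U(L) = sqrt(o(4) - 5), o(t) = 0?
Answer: (330 - I*sqrt(5))**2/100 ≈ 1088.9 - 14.758*I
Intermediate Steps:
g = -1/2 (g = 2/(-5 + 1) = 2/(-4) = 2*(-1/4) = -1/2 ≈ -0.50000)
U(L) = I*sqrt(5) (U(L) = sqrt(0 - 5) = sqrt(-5) = I*sqrt(5))
K(x) = -5*x/2 (K(x) = (-1/2 - 1*2)*x = (-1/2 - 2)*x = -5*x/2)
(37 + (U(4)/(5 + K(6)) - 4))**2 = (37 + ((I*sqrt(5))/(5 - 5/2*6) - 4))**2 = (37 + ((I*sqrt(5))/(5 - 15) - 4))**2 = (37 + ((I*sqrt(5))/(-10) - 4))**2 = (37 + ((I*sqrt(5))*(-1/10) - 4))**2 = (37 + (-I*sqrt(5)/10 - 4))**2 = (37 + (-4 - I*sqrt(5)/10))**2 = (33 - I*sqrt(5)/10)**2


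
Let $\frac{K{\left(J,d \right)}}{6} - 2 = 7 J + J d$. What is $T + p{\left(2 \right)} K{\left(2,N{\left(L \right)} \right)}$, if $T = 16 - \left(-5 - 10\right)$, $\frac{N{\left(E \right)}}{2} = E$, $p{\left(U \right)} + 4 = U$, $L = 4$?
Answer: $-353$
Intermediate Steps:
$p{\left(U \right)} = -4 + U$
$N{\left(E \right)} = 2 E$
$K{\left(J,d \right)} = 12 + 42 J + 6 J d$ ($K{\left(J,d \right)} = 12 + 6 \left(7 J + J d\right) = 12 + \left(42 J + 6 J d\right) = 12 + 42 J + 6 J d$)
$T = 31$ ($T = 16 - -15 = 16 + 15 = 31$)
$T + p{\left(2 \right)} K{\left(2,N{\left(L \right)} \right)} = 31 + \left(-4 + 2\right) \left(12 + 42 \cdot 2 + 6 \cdot 2 \cdot 2 \cdot 4\right) = 31 - 2 \left(12 + 84 + 6 \cdot 2 \cdot 8\right) = 31 - 2 \left(12 + 84 + 96\right) = 31 - 384 = -353$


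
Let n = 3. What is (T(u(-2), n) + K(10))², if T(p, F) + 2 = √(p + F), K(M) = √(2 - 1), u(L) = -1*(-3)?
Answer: (1 - √6)² ≈ 2.1010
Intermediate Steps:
u(L) = 3
K(M) = 1 (K(M) = √1 = 1)
T(p, F) = -2 + √(F + p) (T(p, F) = -2 + √(p + F) = -2 + √(F + p))
(T(u(-2), n) + K(10))² = ((-2 + √(3 + 3)) + 1)² = ((-2 + √6) + 1)² = (-1 + √6)²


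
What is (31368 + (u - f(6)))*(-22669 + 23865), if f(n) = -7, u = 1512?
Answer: 39332852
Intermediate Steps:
(31368 + (u - f(6)))*(-22669 + 23865) = (31368 + (1512 - 1*(-7)))*(-22669 + 23865) = (31368 + (1512 + 7))*1196 = (31368 + 1519)*1196 = 32887*1196 = 39332852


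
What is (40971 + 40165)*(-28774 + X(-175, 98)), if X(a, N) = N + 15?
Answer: -2325438896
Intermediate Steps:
X(a, N) = 15 + N
(40971 + 40165)*(-28774 + X(-175, 98)) = (40971 + 40165)*(-28774 + (15 + 98)) = 81136*(-28774 + 113) = 81136*(-28661) = -2325438896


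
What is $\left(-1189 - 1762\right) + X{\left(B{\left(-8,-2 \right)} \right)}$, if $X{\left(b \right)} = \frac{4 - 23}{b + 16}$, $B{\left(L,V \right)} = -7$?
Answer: $- \frac{26578}{9} \approx -2953.1$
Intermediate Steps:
$X{\left(b \right)} = - \frac{19}{16 + b}$
$\left(-1189 - 1762\right) + X{\left(B{\left(-8,-2 \right)} \right)} = \left(-1189 - 1762\right) - \frac{19}{16 - 7} = -2951 - \frac{19}{9} = - \frac{26578}{9}$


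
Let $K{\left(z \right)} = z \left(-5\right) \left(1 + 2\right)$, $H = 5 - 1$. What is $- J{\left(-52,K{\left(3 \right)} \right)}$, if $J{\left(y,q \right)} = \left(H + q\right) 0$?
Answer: $0$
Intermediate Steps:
$H = 4$
$K{\left(z \right)} = - 15 z$ ($K{\left(z \right)} = - 5 z 3 = - 15 z$)
$J{\left(y,q \right)} = 0$ ($J{\left(y,q \right)} = \left(4 + q\right) 0 = 0$)
$- J{\left(-52,K{\left(3 \right)} \right)} = \left(-1\right) 0 = 0$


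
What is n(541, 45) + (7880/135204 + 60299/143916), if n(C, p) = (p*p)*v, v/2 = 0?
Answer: 773893673/1621501572 ≈ 0.47727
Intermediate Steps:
v = 0 (v = 2*0 = 0)
n(C, p) = 0 (n(C, p) = (p*p)*0 = p**2*0 = 0)
n(541, 45) + (7880/135204 + 60299/143916) = 0 + (7880/135204 + 60299/143916) = 0 + (7880*(1/135204) + 60299*(1/143916)) = 0 + (1970/33801 + 60299/143916) = 0 + 773893673/1621501572 = 773893673/1621501572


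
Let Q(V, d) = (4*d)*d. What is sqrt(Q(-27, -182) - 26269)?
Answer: 3*sqrt(11803) ≈ 325.92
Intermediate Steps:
Q(V, d) = 4*d**2
sqrt(Q(-27, -182) - 26269) = sqrt(4*(-182)**2 - 26269) = sqrt(4*33124 - 26269) = sqrt(132496 - 26269) = sqrt(106227) = 3*sqrt(11803)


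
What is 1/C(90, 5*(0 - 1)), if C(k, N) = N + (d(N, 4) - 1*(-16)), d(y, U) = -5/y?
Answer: 1/12 ≈ 0.083333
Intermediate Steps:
C(k, N) = 16 + N - 5/N (C(k, N) = N + (-5/N - 1*(-16)) = N + (-5/N + 16) = N + (16 - 5/N) = 16 + N - 5/N)
1/C(90, 5*(0 - 1)) = 1/(16 + 5*(0 - 1) - 5*1/(5*(0 - 1))) = 1/(16 + 5*(-1) - 5/(5*(-1))) = 1/(16 - 5 - 5/(-5)) = 1/(16 - 5 - 5*(-1/5)) = 1/(16 - 5 + 1) = 1/12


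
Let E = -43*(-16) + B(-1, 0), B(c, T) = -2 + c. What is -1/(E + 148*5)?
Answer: -1/1425 ≈ -0.00070175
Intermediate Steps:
E = 685 (E = -43*(-16) + (-2 - 1) = 688 - 3 = 685)
-1/(E + 148*5) = -1/(685 + 148*5) = -1/(685 + 740) = -1/1425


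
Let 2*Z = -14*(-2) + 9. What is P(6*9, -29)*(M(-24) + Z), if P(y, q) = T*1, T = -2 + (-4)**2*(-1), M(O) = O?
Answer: 99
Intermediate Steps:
T = -18 (T = -2 + 16*(-1) = -2 - 16 = -18)
P(y, q) = -18 (P(y, q) = -18*1 = -18)
Z = 37/2 (Z = (-14*(-2) + 9)/2 = (28 + 9)/2 = (1/2)*37 = 37/2 ≈ 18.500)
P(6*9, -29)*(M(-24) + Z) = -18*(-24 + 37/2) = -18*(-11/2) = 99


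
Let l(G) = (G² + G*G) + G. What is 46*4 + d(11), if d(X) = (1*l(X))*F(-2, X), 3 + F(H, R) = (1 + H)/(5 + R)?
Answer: -9453/16 ≈ -590.81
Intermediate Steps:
F(H, R) = -3 + (1 + H)/(5 + R)
l(G) = G + 2*G² (l(G) = (G² + G²) + G = 2*G² + G = G + 2*G²)
d(X) = X*(1 + 2*X)*(-16 - 3*X)/(5 + X) (d(X) = (1*(X*(1 + 2*X)))*((-14 - 2 - 3*X)/(5 + X)) = (X*(1 + 2*X))*((-16 - 3*X)/(5 + X)) = X*(1 + 2*X)*(-16 - 3*X)/(5 + X))
46*4 + d(11) = 46*4 - 1*11*(1 + 2*11)*(16 + 3*11)/(5 + 11) = 184 - 1*11*(1 + 22)*(16 + 33)/16 = 184 - 1*11*1/16*23*49 = 184 - 12397/16 = -9453/16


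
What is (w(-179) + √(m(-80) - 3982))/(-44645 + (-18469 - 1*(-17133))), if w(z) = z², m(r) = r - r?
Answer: -32041/45981 - I*√3982/45981 ≈ -0.69683 - 0.0013724*I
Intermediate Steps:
m(r) = 0
(w(-179) + √(m(-80) - 3982))/(-44645 + (-18469 - 1*(-17133))) = ((-179)² + √(0 - 3982))/(-44645 + (-18469 - 1*(-17133))) = (32041 + √(-3982))/(-44645 + (-18469 + 17133)) = (32041 + I*√3982)/(-44645 - 1336) = (32041 + I*√3982)/(-45981) = (32041 + I*√3982)*(-1/45981) = -32041/45981 - I*√3982/45981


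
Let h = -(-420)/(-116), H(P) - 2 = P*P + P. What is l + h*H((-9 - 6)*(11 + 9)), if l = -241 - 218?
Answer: -9432021/29 ≈ -3.2524e+5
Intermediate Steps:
l = -459
H(P) = 2 + P + P**2 (H(P) = 2 + (P*P + P) = 2 + (P**2 + P) = 2 + (P + P**2) = 2 + P + P**2)
h = -105/29 (h = -(-420)*(-1)/116 = -1*105/29 = -105/29 ≈ -3.6207)
l + h*H((-9 - 6)*(11 + 9)) = -459 - 105*(2 + (-9 - 6)*(11 + 9) + ((-9 - 6)*(11 + 9))**2)/29 = -459 - 105*(2 - 15*20 + (-15*20)**2)/29 = -459 - 105*(2 - 300 + (-300)**2)/29 = -459 - 105*(2 - 300 + 90000)/29 = -459 - 105/29*89702 = -459 - 9418710/29 = -9432021/29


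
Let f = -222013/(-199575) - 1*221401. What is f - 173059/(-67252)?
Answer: -2971554435809699/13421817900 ≈ -2.2140e+5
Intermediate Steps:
f = -44185882562/199575 (f = -222013*(-1/199575) - 221401 = 222013/199575 - 221401 = -44185882562/199575 ≈ -2.2140e+5)
f - 173059/(-67252) = -44185882562/199575 - 173059/(-67252) = -44185882562/199575 - 173059*(-1/67252) = -44185882562/199575 + 173059/67252 = -2971554435809699/13421817900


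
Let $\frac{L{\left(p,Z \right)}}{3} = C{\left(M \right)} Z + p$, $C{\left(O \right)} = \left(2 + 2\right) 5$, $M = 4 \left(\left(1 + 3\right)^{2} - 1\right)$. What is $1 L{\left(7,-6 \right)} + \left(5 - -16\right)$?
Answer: $-318$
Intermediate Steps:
$M = 60$ ($M = 4 \left(4^{2} - 1\right) = 4 \left(16 - 1\right) = 4 \cdot 15 = 60$)
$C{\left(O \right)} = 20$ ($C{\left(O \right)} = 4 \cdot 5 = 20$)
$L{\left(p,Z \right)} = 3 p + 60 Z$ ($L{\left(p,Z \right)} = 3 \left(20 Z + p\right) = 3 \left(p + 20 Z\right) = 3 p + 60 Z$)
$1 L{\left(7,-6 \right)} + \left(5 - -16\right) = 1 \left(3 \cdot 7 + 60 \left(-6\right)\right) + \left(5 - -16\right) = 1 \left(21 - 360\right) + \left(5 + 16\right) = 1 \left(-339\right) + 21 = -339 + 21 = -318$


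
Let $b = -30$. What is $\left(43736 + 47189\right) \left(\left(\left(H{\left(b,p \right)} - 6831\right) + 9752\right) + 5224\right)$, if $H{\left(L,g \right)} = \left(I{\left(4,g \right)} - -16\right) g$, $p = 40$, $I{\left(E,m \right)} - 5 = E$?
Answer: $831509125$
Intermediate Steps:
$I{\left(E,m \right)} = 5 + E$
$H{\left(L,g \right)} = 25 g$ ($H{\left(L,g \right)} = \left(\left(5 + 4\right) - -16\right) g = \left(9 + 16\right) g = 25 g$)
$\left(43736 + 47189\right) \left(\left(\left(H{\left(b,p \right)} - 6831\right) + 9752\right) + 5224\right) = \left(43736 + 47189\right) \left(\left(\left(25 \cdot 40 - 6831\right) + 9752\right) + 5224\right) = 90925 \left(\left(\left(1000 - 6831\right) + 9752\right) + 5224\right) = 90925 \left(\left(-5831 + 9752\right) + 5224\right) = 90925 \left(3921 + 5224\right) = 90925 \cdot 9145 = 831509125$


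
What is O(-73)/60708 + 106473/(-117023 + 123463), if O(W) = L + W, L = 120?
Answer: 1616016391/97739880 ≈ 16.534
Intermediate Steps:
O(W) = 120 + W
O(-73)/60708 + 106473/(-117023 + 123463) = (120 - 73)/60708 + 106473/(-117023 + 123463) = 47*(1/60708) + 106473/6440 = 47/60708 + 106473*(1/6440) = 47/60708 + 106473/6440 = 1616016391/97739880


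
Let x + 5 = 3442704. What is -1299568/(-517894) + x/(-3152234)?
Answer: 1156794639503/816261537598 ≈ 1.4172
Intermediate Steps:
x = 3442699 (x = -5 + 3442704 = 3442699)
-1299568/(-517894) + x/(-3152234) = -1299568/(-517894) + 3442699/(-3152234) = -1299568*(-1/517894) + 3442699*(-1/3152234) = 649784/258947 - 3442699/3152234 = 1156794639503/816261537598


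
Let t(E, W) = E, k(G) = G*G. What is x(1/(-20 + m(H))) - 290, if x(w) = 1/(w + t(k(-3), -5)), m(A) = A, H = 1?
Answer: -49281/170 ≈ -289.89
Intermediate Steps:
k(G) = G**2
x(w) = 1/(9 + w) (x(w) = 1/(w + (-3)**2) = 1/(w + 9) = 1/(9 + w))
x(1/(-20 + m(H))) - 290 = 1/(9 + 1/(-20 + 1)) - 290 = 1/(9 + 1/(-19)) - 290 = 1/(9 - 1/19) - 290 = 1/(170/19) - 290 = 19/170 - 290 = -49281/170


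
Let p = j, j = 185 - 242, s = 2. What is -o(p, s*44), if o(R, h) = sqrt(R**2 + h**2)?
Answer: -sqrt(10993) ≈ -104.85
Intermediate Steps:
j = -57
p = -57
-o(p, s*44) = -sqrt((-57)**2 + (2*44)**2) = -sqrt(3249 + 88**2) = -sqrt(3249 + 7744) = -sqrt(10993)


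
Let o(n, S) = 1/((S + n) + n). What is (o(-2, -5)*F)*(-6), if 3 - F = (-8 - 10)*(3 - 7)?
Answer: -46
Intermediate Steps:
o(n, S) = 1/(S + 2*n)
F = -69 (F = 3 - (-8 - 10)*(3 - 7) = 3 - (-18)*(-4) = 3 - 1*72 = 3 - 72 = -69)
(o(-2, -5)*F)*(-6) = (-69/(-5 + 2*(-2)))*(-6) = (-69/(-5 - 4))*(-6) = (-69/(-9))*(-6) = -⅑*(-69)*(-6) = (23/3)*(-6) = -46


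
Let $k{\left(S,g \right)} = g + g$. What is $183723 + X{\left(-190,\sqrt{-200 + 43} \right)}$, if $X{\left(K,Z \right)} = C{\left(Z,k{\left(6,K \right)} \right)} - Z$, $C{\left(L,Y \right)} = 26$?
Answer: $183749 - i \sqrt{157} \approx 1.8375 \cdot 10^{5} - 12.53 i$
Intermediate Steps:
$k{\left(S,g \right)} = 2 g$
$X{\left(K,Z \right)} = 26 - Z$
$183723 + X{\left(-190,\sqrt{-200 + 43} \right)} = 183723 + \left(26 - \sqrt{-200 + 43}\right) = 183723 + \left(26 - \sqrt{-157}\right) = 183723 + \left(26 - i \sqrt{157}\right) = 183749 - i \sqrt{157}$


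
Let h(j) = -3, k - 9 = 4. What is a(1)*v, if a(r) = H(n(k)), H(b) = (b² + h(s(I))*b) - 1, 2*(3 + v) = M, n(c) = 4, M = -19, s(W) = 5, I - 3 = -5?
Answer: -75/2 ≈ -37.500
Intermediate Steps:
k = 13 (k = 9 + 4 = 13)
I = -2 (I = 3 - 5 = -2)
v = -25/2 (v = -3 + (½)*(-19) = -3 - 19/2 = -25/2 ≈ -12.500)
H(b) = -1 + b² - 3*b (H(b) = (b² - 3*b) - 1 = -1 + b² - 3*b)
a(r) = 3 (a(r) = -1 + 4² - 3*4 = -1 + 16 - 12 = 3)
a(1)*v = 3*(-25/2) = -75/2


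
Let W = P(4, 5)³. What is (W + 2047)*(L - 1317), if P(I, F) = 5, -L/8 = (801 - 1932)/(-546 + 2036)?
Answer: -2121264252/745 ≈ -2.8473e+6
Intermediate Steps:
L = 4524/745 (L = -8*(801 - 1932)/(-546 + 2036) = -(-9048)/1490 = -8*(-1131/1490) = 4524/745 ≈ 6.0725)
W = 125 (W = 5³ = 125)
(W + 2047)*(L - 1317) = (125 + 2047)*(4524/745 - 1317) = 2172*(-976641/745) = -2121264252/745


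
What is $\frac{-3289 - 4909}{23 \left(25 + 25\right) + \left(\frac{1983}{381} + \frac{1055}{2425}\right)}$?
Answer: $- \frac{252477905}{35590816} \approx -7.0939$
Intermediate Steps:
$\frac{-3289 - 4909}{23 \left(25 + 25\right) + \left(\frac{1983}{381} + \frac{1055}{2425}\right)} = - \frac{8198}{23 \cdot 50 + \left(1983 \cdot \frac{1}{381} + 1055 \cdot \frac{1}{2425}\right)} = - \frac{8198}{1150 + \left(\frac{661}{127} + \frac{211}{485}\right)} = - \frac{8198}{1150 + \frac{347382}{61595}} = - \frac{8198}{\frac{71181632}{61595}} = \left(-8198\right) \frac{61595}{71181632} = - \frac{252477905}{35590816}$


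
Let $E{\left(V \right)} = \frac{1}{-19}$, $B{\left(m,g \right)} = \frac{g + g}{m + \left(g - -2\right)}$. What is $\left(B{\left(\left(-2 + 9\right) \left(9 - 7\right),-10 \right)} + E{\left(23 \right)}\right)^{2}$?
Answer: $\frac{37249}{3249} \approx 11.465$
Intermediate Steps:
$B{\left(m,g \right)} = \frac{2 g}{2 + g + m}$ ($B{\left(m,g \right)} = \frac{2 g}{m + \left(g + 2\right)} = \frac{2 g}{m + \left(2 + g\right)} = \frac{2 g}{2 + g + m}$)
$E{\left(V \right)} = - \frac{1}{19}$
$\left(B{\left(\left(-2 + 9\right) \left(9 - 7\right),-10 \right)} + E{\left(23 \right)}\right)^{2} = \left(2 \left(-10\right) \frac{1}{2 - 10 + \left(-2 + 9\right) \left(9 - 7\right)} - \frac{1}{19}\right)^{2} = \left(2 \left(-10\right) \frac{1}{2 - 10 + 7 \cdot 2} - \frac{1}{19}\right)^{2} = \left(2 \left(-10\right) \frac{1}{2 - 10 + 14} - \frac{1}{19}\right)^{2} = \left(2 \left(-10\right) \frac{1}{6} - \frac{1}{19}\right)^{2} = \left(- \frac{10}{3} - \frac{1}{19}\right)^{2} = \left(- \frac{193}{57}\right)^{2} = \frac{37249}{3249}$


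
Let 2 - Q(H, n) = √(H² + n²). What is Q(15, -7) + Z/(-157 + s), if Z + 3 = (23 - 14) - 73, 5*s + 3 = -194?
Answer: 2299/982 - √274 ≈ -14.212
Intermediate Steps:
s = -197/5 (s = -⅗ + (⅕)*(-194) = -⅗ - 194/5 = -197/5 ≈ -39.400)
Q(H, n) = 2 - √(H² + n²)
Z = -67 (Z = -3 + ((23 - 14) - 73) = -3 + (9 - 73) = -3 - 64 = -67)
Q(15, -7) + Z/(-157 + s) = (2 - √(15² + (-7)²)) - 67/(-157 - 197/5) = (2 - √(225 + 49)) - 67/(-982/5) = (2 - √274) - 67*(-5/982) = (2 - √274) + 335/982 = 2299/982 - √274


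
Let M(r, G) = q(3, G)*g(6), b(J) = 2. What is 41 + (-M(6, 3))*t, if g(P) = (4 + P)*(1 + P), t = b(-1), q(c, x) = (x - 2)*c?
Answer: -379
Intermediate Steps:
q(c, x) = c*(-2 + x) (q(c, x) = (-2 + x)*c = c*(-2 + x))
t = 2
g(P) = (1 + P)*(4 + P)
M(r, G) = -420 + 210*G (M(r, G) = (3*(-2 + G))*(4 + 6² + 5*6) = (-6 + 3*G)*(4 + 36 + 30) = (-6 + 3*G)*70 = -420 + 210*G)
41 + (-M(6, 3))*t = 41 - (-420 + 210*3)*2 = 41 - (-420 + 630)*2 = 41 - 1*210*2 = 41 - 210*2 = 41 - 420 = -379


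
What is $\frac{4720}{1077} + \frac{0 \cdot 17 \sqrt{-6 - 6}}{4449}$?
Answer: $\frac{4720}{1077} \approx 4.3825$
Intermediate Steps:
$\frac{4720}{1077} + \frac{0 \cdot 17 \sqrt{-6 - 6}}{4449} = 4720 \cdot \frac{1}{1077} + 0 \sqrt{-12} \cdot \frac{1}{4449} = \frac{4720}{1077} + 0 \cdot 2 i \sqrt{3} \cdot \frac{1}{4449} = \frac{4720}{1077} + 0 \cdot \frac{1}{4449} = \frac{4720}{1077} + 0 = \frac{4720}{1077}$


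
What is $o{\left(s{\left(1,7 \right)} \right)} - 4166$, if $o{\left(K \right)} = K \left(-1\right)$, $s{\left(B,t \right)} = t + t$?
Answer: $-4180$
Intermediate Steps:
$s{\left(B,t \right)} = 2 t$
$o{\left(K \right)} = - K$
$o{\left(s{\left(1,7 \right)} \right)} - 4166 = - 2 \cdot 7 - 4166 = \left(-1\right) 14 - 4166 = -14 - 4166 = -4180$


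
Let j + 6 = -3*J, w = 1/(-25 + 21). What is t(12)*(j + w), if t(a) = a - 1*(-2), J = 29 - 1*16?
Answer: -1267/2 ≈ -633.50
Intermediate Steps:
J = 13 (J = 29 - 16 = 13)
w = -¼ (w = 1/(-4) = -¼ ≈ -0.25000)
t(a) = 2 + a (t(a) = a + 2 = 2 + a)
j = -45 (j = -6 - 3*13 = -6 - 39 = -45)
t(12)*(j + w) = (2 + 12)*(-45 - ¼) = 14*(-181/4) = -1267/2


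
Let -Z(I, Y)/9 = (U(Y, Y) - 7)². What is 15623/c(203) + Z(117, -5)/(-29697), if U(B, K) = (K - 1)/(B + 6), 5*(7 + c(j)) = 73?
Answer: 40698929/19798 ≈ 2055.7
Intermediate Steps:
c(j) = 38/5 (c(j) = -7 + (⅕)*73 = -7 + 73/5 = 38/5)
U(B, K) = (-1 + K)/(6 + B)
Z(I, Y) = -9*(-7 + (-1 + Y)/(6 + Y))² (Z(I, Y) = -9*((-1 + Y)/(6 + Y) - 7)² = -9*(-7 + (-1 + Y)/(6 + Y))²)
15623/c(203) + Z(117, -5)/(-29697) = 15623/(38/5) - 9*(43 + 6*(-5))²/(6 - 5)²/(-29697) = 15623*(5/38) - 9*(43 - 30)²/1²*(-1/29697) = 78115/38 - 9*1*13²*(-1/29697) = 78115/38 - 9*1*169*(-1/29697) = 78115/38 - 1521*(-1/29697) = 78115/38 + 507/9899 = 40698929/19798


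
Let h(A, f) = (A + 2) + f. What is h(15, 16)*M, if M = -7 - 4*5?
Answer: -891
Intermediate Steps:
h(A, f) = 2 + A + f (h(A, f) = (2 + A) + f = 2 + A + f)
M = -27 (M = -7 - 20 = -27)
h(15, 16)*M = (2 + 15 + 16)*(-27) = 33*(-27) = -891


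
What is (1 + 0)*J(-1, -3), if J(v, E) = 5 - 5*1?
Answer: 0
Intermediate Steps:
J(v, E) = 0 (J(v, E) = 5 - 5 = 0)
(1 + 0)*J(-1, -3) = (1 + 0)*0 = 1*0 = 0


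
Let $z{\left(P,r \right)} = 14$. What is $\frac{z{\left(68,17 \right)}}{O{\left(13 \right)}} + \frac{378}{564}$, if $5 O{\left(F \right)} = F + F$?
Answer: $\frac{4109}{1222} \approx 3.3625$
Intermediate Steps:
$O{\left(F \right)} = \frac{2 F}{5}$ ($O{\left(F \right)} = \frac{F + F}{5} = \frac{2 F}{5}$)
$\frac{z{\left(68,17 \right)}}{O{\left(13 \right)}} + \frac{378}{564} = \frac{14}{\frac{2}{5} \cdot 13} + \frac{378}{564} = \frac{14}{\frac{26}{5}} + 378 \cdot \frac{1}{564} = 14 \cdot \frac{5}{26} + \frac{63}{94} = \frac{35}{13} + \frac{63}{94} = \frac{4109}{1222}$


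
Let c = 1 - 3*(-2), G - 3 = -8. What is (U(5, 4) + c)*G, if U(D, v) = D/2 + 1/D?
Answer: -97/2 ≈ -48.500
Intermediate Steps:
G = -5 (G = 3 - 8 = -5)
U(D, v) = 1/D + D/2 (U(D, v) = D*(½) + 1/D = D/2 + 1/D = 1/D + D/2)
c = 7 (c = 1 + 6 = 7)
(U(5, 4) + c)*G = ((1/5 + (½)*5) + 7)*(-5) = ((⅕ + 5/2) + 7)*(-5) = (27/10 + 7)*(-5) = (97/10)*(-5) = -97/2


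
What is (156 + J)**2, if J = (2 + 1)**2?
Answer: 27225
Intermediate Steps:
J = 9 (J = 3**2 = 9)
(156 + J)**2 = (156 + 9)**2 = 165**2 = 27225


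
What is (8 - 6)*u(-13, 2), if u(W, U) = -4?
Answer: -8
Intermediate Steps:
(8 - 6)*u(-13, 2) = (8 - 6)*(-4) = 2*(-4) = -8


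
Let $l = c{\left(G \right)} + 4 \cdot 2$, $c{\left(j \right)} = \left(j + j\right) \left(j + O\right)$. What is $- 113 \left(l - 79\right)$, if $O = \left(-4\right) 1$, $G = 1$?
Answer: $8701$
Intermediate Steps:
$O = -4$
$c{\left(j \right)} = 2 j \left(-4 + j\right)$ ($c{\left(j \right)} = \left(j + j\right) \left(j - 4\right) = 2 j \left(-4 + j\right)$)
$l = 2$ ($l = 2 \cdot 1 \left(-4 + 1\right) + 4 \cdot 2 = 2 \cdot 1 \left(-3\right) + 8 = -6 + 8 = 2$)
$- 113 \left(l - 79\right) = - 113 \left(2 - 79\right) = \left(-113\right) \left(-77\right) = 8701$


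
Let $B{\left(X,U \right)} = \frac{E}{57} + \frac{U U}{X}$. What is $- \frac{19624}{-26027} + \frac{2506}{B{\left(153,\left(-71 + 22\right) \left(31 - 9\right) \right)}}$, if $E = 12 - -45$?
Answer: $\frac{32786959174}{30249542399} \approx 1.0839$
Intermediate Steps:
$E = 57$ ($E = 12 + 45 = 57$)
$B{\left(X,U \right)} = 1 + \frac{U^{2}}{X}$ ($B{\left(X,U \right)} = \frac{57}{57} + \frac{U U}{X} = 57 \cdot \frac{1}{57} + \frac{U^{2}}{X} = 1 + \frac{U^{2}}{X}$)
$- \frac{19624}{-26027} + \frac{2506}{B{\left(153,\left(-71 + 22\right) \left(31 - 9\right) \right)}} = - \frac{19624}{-26027} + \frac{2506}{\frac{1}{153} \left(153 + \left(\left(-71 + 22\right) \left(31 - 9\right)\right)^{2}\right)} = \left(-19624\right) \left(- \frac{1}{26027}\right) + \frac{2506}{\frac{1}{153} \left(153 + \left(\left(-49\right) 22\right)^{2}\right)} = \frac{19624}{26027} + \frac{2506}{\frac{1}{153} \left(153 + \left(-1078\right)^{2}\right)} = \frac{19624}{26027} + \frac{2506}{\frac{1}{153} \left(153 + 1162084\right)} = \frac{19624}{26027} + \frac{2506}{\frac{1}{153} \cdot 1162237} = \frac{19624}{26027} + \frac{2506}{\frac{1162237}{153}} = \frac{19624}{26027} + 2506 \cdot \frac{153}{1162237} = \frac{19624}{26027} + \frac{383418}{1162237} = \frac{32786959174}{30249542399}$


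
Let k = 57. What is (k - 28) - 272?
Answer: -243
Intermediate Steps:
(k - 28) - 272 = (57 - 28) - 272 = 29 - 272 = -243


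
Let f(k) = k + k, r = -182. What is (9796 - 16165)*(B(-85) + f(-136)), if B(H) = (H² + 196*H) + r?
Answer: 62983041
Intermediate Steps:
B(H) = -182 + H² + 196*H (B(H) = (H² + 196*H) - 182 = -182 + H² + 196*H)
f(k) = 2*k
(9796 - 16165)*(B(-85) + f(-136)) = (9796 - 16165)*((-182 + (-85)² + 196*(-85)) + 2*(-136)) = -6369*((-182 + 7225 - 16660) - 272) = -6369*(-9617 - 272) = -6369*(-9889) = 62983041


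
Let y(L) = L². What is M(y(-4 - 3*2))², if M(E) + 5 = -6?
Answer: 121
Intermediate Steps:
M(E) = -11 (M(E) = -5 - 6 = -11)
M(y(-4 - 3*2))² = (-11)² = 121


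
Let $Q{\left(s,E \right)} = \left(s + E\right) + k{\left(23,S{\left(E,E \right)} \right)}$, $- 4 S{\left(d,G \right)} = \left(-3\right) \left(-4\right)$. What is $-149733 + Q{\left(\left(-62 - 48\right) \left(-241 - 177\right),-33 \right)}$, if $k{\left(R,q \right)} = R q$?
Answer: $-103855$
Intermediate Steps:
$S{\left(d,G \right)} = -3$ ($S{\left(d,G \right)} = - \frac{\left(-3\right) \left(-4\right)}{4} = \left(- \frac{1}{4}\right) 12 = -3$)
$Q{\left(s,E \right)} = -69 + E + s$ ($Q{\left(s,E \right)} = \left(s + E\right) + 23 \left(-3\right) = \left(E + s\right) - 69 = -69 + E + s$)
$-149733 + Q{\left(\left(-62 - 48\right) \left(-241 - 177\right),-33 \right)} = -149733 - \left(102 - \left(-62 - 48\right) \left(-241 - 177\right)\right) = -149733 - \left(102 - \left(-62 - 48\right) \left(-418\right)\right) = -149733 - -45878 = -149733 + 45878 = -103855$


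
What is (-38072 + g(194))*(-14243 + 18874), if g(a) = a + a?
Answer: -174514604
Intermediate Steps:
g(a) = 2*a
(-38072 + g(194))*(-14243 + 18874) = (-38072 + 2*194)*(-14243 + 18874) = (-38072 + 388)*4631 = -37684*4631 = -174514604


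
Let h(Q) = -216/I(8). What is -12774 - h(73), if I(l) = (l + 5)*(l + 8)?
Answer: -332097/26 ≈ -12773.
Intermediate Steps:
I(l) = (5 + l)*(8 + l)
h(Q) = -27/26 (h(Q) = -216/(40 + 8² + 13*8) = -216/(40 + 64 + 104) = -216/208 = -216*1/208 = -27/26)
-12774 - h(73) = -12774 - 1*(-27/26) = -12774 + 27/26 = -332097/26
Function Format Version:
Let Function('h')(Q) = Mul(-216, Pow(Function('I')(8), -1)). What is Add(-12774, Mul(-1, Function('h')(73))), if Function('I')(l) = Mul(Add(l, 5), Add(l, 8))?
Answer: Rational(-332097, 26) ≈ -12773.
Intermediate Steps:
Function('I')(l) = Mul(Add(5, l), Add(8, l))
Function('h')(Q) = Rational(-27, 26) (Function('h')(Q) = Mul(-216, Pow(Add(40, Pow(8, 2), Mul(13, 8)), -1)) = Mul(-216, Pow(Add(40, 64, 104), -1)) = Mul(-216, Pow(208, -1)) = Mul(-216, Rational(1, 208)) = Rational(-27, 26))
Add(-12774, Mul(-1, Function('h')(73))) = Add(-12774, Mul(-1, Rational(-27, 26))) = Add(-12774, Rational(27, 26)) = Rational(-332097, 26)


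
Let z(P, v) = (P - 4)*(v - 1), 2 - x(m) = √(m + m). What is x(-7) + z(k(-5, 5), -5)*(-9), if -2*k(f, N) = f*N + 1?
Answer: 434 - I*√14 ≈ 434.0 - 3.7417*I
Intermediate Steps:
x(m) = 2 - √2*√m (x(m) = 2 - √(m + m) = 2 - √(2*m) = 2 - √2*√m)
k(f, N) = -½ - N*f/2 (k(f, N) = -(f*N + 1)/2 = -(N*f + 1)/2 = -(1 + N*f)/2 = -½ - N*f/2)
z(P, v) = (-1 + v)*(-4 + P) (z(P, v) = (-4 + P)*(-1 + v) = (-1 + v)*(-4 + P))
x(-7) + z(k(-5, 5), -5)*(-9) = (2 - √2*√(-7)) + (4 - (-½ - ½*5*(-5)) - 4*(-5) + (-½ - ½*5*(-5))*(-5))*(-9) = (2 - √2*I*√7) + (4 - (-½ + 25/2) + 20 + (-½ + 25/2)*(-5))*(-9) = (2 - I*√14) + (4 - 1*12 + 20 + 12*(-5))*(-9) = (2 - I*√14) + (4 - 12 + 20 - 60)*(-9) = (2 - I*√14) - 48*(-9) = (2 - I*√14) + 432 = 434 - I*√14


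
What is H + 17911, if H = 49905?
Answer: 67816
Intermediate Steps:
H + 17911 = 49905 + 17911 = 67816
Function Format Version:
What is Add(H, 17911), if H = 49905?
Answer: 67816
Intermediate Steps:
Add(H, 17911) = Add(49905, 17911) = 67816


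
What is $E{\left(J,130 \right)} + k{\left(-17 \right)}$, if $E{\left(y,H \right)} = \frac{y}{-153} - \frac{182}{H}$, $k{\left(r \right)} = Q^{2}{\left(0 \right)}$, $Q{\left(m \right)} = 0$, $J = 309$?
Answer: $- \frac{872}{255} \approx -3.4196$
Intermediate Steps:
$k{\left(r \right)} = 0$ ($k{\left(r \right)} = 0^{2} = 0$)
$E{\left(y,H \right)} = - \frac{182}{H} - \frac{y}{153}$ ($E{\left(y,H \right)} = y \left(- \frac{1}{153}\right) - \frac{182}{H} = - \frac{y}{153} - \frac{182}{H} = - \frac{182}{H} - \frac{y}{153}$)
$E{\left(J,130 \right)} + k{\left(-17 \right)} = \left(- \frac{182}{130} - \frac{103}{51}\right) + 0 = \left(\left(-182\right) \frac{1}{130} - \frac{103}{51}\right) + 0 = \left(- \frac{7}{5} - \frac{103}{51}\right) + 0 = - \frac{872}{255} + 0 = - \frac{872}{255}$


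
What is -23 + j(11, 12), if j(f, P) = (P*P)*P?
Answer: 1705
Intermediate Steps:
j(f, P) = P³ (j(f, P) = P²*P = P³)
-23 + j(11, 12) = -23 + 12³ = -23 + 1728 = 1705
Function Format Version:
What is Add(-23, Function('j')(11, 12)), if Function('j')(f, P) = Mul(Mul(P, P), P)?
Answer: 1705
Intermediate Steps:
Function('j')(f, P) = Pow(P, 3) (Function('j')(f, P) = Mul(Pow(P, 2), P) = Pow(P, 3))
Add(-23, Function('j')(11, 12)) = Add(-23, Pow(12, 3)) = Add(-23, 1728) = 1705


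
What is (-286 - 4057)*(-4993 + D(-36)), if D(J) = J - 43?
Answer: 22027696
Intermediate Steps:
D(J) = -43 + J
(-286 - 4057)*(-4993 + D(-36)) = (-286 - 4057)*(-4993 + (-43 - 36)) = -4343*(-4993 - 79) = -4343*(-5072) = 22027696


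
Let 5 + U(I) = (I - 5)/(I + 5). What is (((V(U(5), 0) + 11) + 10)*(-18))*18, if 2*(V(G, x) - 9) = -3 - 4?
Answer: -8586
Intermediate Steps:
U(I) = -5 + (-5 + I)/(5 + I) (U(I) = -5 + (I - 5)/(I + 5) = -5 + (-5 + I)/(5 + I))
V(G, x) = 11/2 (V(G, x) = 9 + (-3 - 4)/2 = 9 + (½)*(-7) = 9 - 7/2 = 11/2)
(((V(U(5), 0) + 11) + 10)*(-18))*18 = (((11/2 + 11) + 10)*(-18))*18 = ((33/2 + 10)*(-18))*18 = ((53/2)*(-18))*18 = -477*18 = -8586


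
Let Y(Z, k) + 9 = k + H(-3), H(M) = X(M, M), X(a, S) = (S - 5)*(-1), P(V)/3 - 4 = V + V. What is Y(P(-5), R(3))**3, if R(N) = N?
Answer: 8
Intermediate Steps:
P(V) = 12 + 6*V (P(V) = 12 + 3*(V + V) = 12 + 3*(2*V) = 12 + 6*V)
X(a, S) = 5 - S (X(a, S) = (-5 + S)*(-1) = 5 - S)
H(M) = 5 - M
Y(Z, k) = -1 + k (Y(Z, k) = -9 + (k + (5 - 1*(-3))) = -9 + (k + (5 + 3)) = -9 + (k + 8) = -9 + (8 + k) = -1 + k)
Y(P(-5), R(3))**3 = (-1 + 3)**3 = 2**3 = 8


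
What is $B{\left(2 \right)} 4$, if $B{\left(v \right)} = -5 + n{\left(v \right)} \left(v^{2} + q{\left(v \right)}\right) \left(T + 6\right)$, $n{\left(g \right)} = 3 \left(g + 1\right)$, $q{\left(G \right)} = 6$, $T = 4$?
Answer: $3580$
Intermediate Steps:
$n{\left(g \right)} = 3 + 3 g$ ($n{\left(g \right)} = 3 \left(1 + g\right) = 3 + 3 g$)
$B{\left(v \right)} = -5 + \left(3 + 3 v\right) \left(60 + 10 v^{2}\right)$ ($B{\left(v \right)} = -5 + \left(3 + 3 v\right) \left(v^{2} + 6\right) \left(4 + 6\right) = -5 + \left(3 + 3 v\right) \left(6 + v^{2}\right) 10 = -5 + \left(3 + 3 v\right) \left(60 + 10 v^{2}\right)$)
$B{\left(2 \right)} 4 = \left(175 + 180 \cdot 2 + 30 \cdot 2^{2} \left(1 + 2\right)\right) 4 = \left(175 + 360 + 30 \cdot 4 \cdot 3\right) 4 = \left(175 + 360 + 360\right) 4 = 895 \cdot 4 = 3580$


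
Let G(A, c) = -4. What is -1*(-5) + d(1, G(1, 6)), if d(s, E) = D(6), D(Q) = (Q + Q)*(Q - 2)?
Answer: 53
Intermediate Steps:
D(Q) = 2*Q*(-2 + Q) (D(Q) = (2*Q)*(-2 + Q) = 2*Q*(-2 + Q))
d(s, E) = 48 (d(s, E) = 2*6*(-2 + 6) = 2*6*4 = 48)
-1*(-5) + d(1, G(1, 6)) = -1*(-5) + 48 = 5 + 48 = 53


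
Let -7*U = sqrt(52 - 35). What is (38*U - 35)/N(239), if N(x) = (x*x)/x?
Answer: -35/239 - 38*sqrt(17)/1673 ≈ -0.24009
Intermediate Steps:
U = -sqrt(17)/7 (U = -sqrt(52 - 35)/7 = -sqrt(17)/7 ≈ -0.58902)
N(x) = x (N(x) = x**2/x = x)
(38*U - 35)/N(239) = (38*(-sqrt(17)/7) - 35)/239 = (-38*sqrt(17)/7 - 35)*(1/239) = (-35 - 38*sqrt(17)/7)*(1/239) = -35/239 - 38*sqrt(17)/1673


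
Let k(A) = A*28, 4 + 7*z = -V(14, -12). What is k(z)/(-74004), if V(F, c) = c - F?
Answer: -22/18501 ≈ -0.0011891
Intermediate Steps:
z = 22/7 (z = -4/7 + (-(-12 - 1*14))/7 = -4/7 + (-(-12 - 14))/7 = -4/7 + (-1*(-26))/7 = -4/7 + (⅐)*26 = -4/7 + 26/7 = 22/7 ≈ 3.1429)
k(A) = 28*A
k(z)/(-74004) = (28*(22/7))/(-74004) = 88*(-1/74004) = -22/18501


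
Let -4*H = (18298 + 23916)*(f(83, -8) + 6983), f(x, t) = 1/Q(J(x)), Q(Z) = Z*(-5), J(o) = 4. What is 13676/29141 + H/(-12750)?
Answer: 28636101657111/4953970000 ≈ 5780.4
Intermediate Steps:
Q(Z) = -5*Z
f(x, t) = -1/20 (f(x, t) = 1/(-5*4) = 1/(-20) = -1/20)
H = -2947782513/40 (H = -(18298 + 23916)*(-1/20 + 6983)/4 = -21107*139659/(2*20) = -¼*2947782513/10 = -2947782513/40 ≈ -7.3695e+7)
13676/29141 + H/(-12750) = 13676/29141 - 2947782513/40/(-12750) = 13676*(1/29141) - 2947782513/40*(-1/12750) = 13676/29141 + 982594171/170000 = 28636101657111/4953970000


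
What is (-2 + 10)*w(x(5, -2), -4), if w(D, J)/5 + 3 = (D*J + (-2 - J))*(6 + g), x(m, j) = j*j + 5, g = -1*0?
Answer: -8280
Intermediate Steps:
g = 0
x(m, j) = 5 + j**2 (x(m, j) = j**2 + 5 = 5 + j**2)
w(D, J) = -75 - 30*J + 30*D*J (w(D, J) = -15 + 5*((D*J + (-2 - J))*(6 + 0)) = -15 + 5*((-2 - J + D*J)*6) = -15 + 5*(-12 - 6*J + 6*D*J) = -15 + (-60 - 30*J + 30*D*J) = -75 - 30*J + 30*D*J)
(-2 + 10)*w(x(5, -2), -4) = (-2 + 10)*(-75 - 30*(-4) + 30*(5 + (-2)**2)*(-4)) = 8*(-75 + 120 + 30*(5 + 4)*(-4)) = 8*(-75 + 120 + 30*9*(-4)) = 8*(-75 + 120 - 1080) = 8*(-1035) = -8280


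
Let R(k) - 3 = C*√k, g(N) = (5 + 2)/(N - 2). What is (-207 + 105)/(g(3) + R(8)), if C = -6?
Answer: 255/47 + 306*√2/47 ≈ 14.633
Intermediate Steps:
g(N) = 7/(-2 + N)
R(k) = 3 - 6*√k
(-207 + 105)/(g(3) + R(8)) = (-207 + 105)/(7/(-2 + 3) + (3 - 12*√2)) = -102/(7/1 + (3 - 12*√2)) = -102/(7*1 + (3 - 12*√2)) = -102/(7 + (3 - 12*√2)) = -102/(10 - 12*√2)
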